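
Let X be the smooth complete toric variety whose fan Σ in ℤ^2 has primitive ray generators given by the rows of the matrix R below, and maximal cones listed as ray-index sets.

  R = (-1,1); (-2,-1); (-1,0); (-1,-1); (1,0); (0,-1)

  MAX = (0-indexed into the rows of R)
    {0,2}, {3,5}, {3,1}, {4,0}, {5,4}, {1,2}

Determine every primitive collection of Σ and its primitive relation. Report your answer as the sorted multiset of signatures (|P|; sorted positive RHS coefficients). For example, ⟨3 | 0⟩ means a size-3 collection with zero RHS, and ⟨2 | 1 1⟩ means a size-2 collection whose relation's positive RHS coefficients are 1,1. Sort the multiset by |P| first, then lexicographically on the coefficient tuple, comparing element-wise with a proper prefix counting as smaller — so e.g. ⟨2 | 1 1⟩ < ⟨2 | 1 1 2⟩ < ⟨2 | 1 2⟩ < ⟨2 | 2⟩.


Δ(Σ) — 6 vertices, 9 min non-faces:

  {2,4}:  v_{2} + v_{4} = 0  →  sig = ⟨2 | 0⟩
  {0,5}:  v_{0} + v_{5} = v_{2}  →  sig = ⟨2 | 1⟩
  {1,4}:  v_{1} + v_{4} = v_{3}  →  sig = ⟨2 | 1⟩
  {2,3}:  v_{2} + v_{3} = v_{1}  →  sig = ⟨2 | 1⟩
  {2,5}:  v_{2} + v_{5} = v_{3}  →  sig = ⟨2 | 1⟩
  {3,4}:  v_{3} + v_{4} = v_{5}  →  sig = ⟨2 | 1⟩
  {0,3}:  v_{0} + v_{3} = 2·v_{2}  →  sig = ⟨2 | 2⟩
  {1,5}:  v_{1} + v_{5} = 2·v_{3}  →  sig = ⟨2 | 2⟩
  {0,1}:  v_{0} + v_{1} = 3·v_{2}  →  sig = ⟨2 | 3⟩

Signatures (|P|; sorted positive RHS coefficients), sorted:
    |P|=2: 9 collections, coeffs (), (1), (1), (1), (1), (1), (2), (2), (3)


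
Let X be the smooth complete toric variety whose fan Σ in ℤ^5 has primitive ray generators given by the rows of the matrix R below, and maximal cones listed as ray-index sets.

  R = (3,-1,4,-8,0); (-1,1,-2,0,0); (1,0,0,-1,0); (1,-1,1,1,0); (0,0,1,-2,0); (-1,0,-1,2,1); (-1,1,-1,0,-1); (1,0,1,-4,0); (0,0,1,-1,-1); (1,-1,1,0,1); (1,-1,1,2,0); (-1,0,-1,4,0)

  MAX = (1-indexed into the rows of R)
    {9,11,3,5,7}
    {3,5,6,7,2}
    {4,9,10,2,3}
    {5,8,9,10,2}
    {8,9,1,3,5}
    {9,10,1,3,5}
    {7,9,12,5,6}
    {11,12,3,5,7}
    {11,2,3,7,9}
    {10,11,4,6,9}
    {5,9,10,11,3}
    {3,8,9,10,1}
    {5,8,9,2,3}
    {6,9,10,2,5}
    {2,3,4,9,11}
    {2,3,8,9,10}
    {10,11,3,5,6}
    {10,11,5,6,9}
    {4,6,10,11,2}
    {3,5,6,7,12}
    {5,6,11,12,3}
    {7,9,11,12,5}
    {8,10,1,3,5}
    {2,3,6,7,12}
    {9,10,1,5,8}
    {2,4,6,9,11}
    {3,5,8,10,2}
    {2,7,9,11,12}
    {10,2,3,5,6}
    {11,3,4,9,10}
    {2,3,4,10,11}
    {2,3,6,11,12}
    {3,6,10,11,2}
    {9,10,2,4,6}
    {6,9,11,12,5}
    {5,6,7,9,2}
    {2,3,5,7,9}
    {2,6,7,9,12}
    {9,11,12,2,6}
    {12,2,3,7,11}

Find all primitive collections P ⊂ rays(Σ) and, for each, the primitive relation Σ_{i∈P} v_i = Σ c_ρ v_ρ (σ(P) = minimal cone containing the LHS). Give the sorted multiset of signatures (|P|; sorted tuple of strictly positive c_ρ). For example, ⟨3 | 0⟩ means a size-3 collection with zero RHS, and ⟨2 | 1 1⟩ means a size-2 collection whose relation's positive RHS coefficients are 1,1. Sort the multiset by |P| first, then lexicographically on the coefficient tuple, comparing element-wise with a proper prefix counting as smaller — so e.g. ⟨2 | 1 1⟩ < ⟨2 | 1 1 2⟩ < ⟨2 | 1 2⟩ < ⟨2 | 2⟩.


Primitive collections (25):

  • {7,10}:  v_{7} + v_{10} = 0 ; sig = ⟨2 | 0⟩
  • {8,12}:  v_{8} + v_{12} = 0 ; sig = ⟨2 | 0⟩
  • {4,5}:  v_{4} + v_{5} = v_{9} + v_{10} ; sig = ⟨2 | 1 1⟩
  • {10,12}:  v_{10} + v_{12} = v_{6} + v_{11} ; sig = ⟨2 | 1 1⟩
  • {1,6}:  v_{1} + v_{6} = v_{5} + v_{8} + v_{10} ; sig = ⟨2 | 1 1 1⟩
  • {4,7}:  v_{4} + v_{7} = v_{2} + v_{9} + v_{11} ; sig = ⟨2 | 1 1 1⟩
  • {6,8}:  v_{6} + v_{8} = v_{2} + v_{5} + v_{10} ; sig = ⟨2 | 1 1 1⟩
  • {8,11}:  v_{8} + v_{11} = v_{3} + v_{9} + v_{10} ; sig = ⟨2 | 1 1 1⟩
  • {1,7}:  v_{1} + v_{7} = v_{3} + v_{5} + v_{8} + v_{9} ; sig = ⟨2 | 1 1 1 1⟩
  • {1,12}:  v_{1} + v_{12} = v_{3} + v_{5} + v_{9} + v_{10} ; sig = ⟨2 | 1 1 1 1⟩
  • {7,8}:  v_{7} + v_{8} = v_{2} + v_{3} + v_{5} + v_{9} ; sig = ⟨2 | 1 1 1 1⟩
  • {4,12}:  v_{4} + v_{12} = v_{2} + v_{6} + v_{9} + 2·v_{11} ; sig = ⟨2 | 1 1 1 2⟩
  • {1,4}:  v_{1} + v_{4} = v_{3} + v_{8} + 2·v_{9} + 2·v_{10} ; sig = ⟨2 | 1 1 2 2⟩
  • {4,8}:  v_{4} + v_{8} = v_{2} + v_{3} + 2·v_{9} + 2·v_{10} ; sig = ⟨2 | 1 1 2 2⟩
  • {1,11}:  v_{1} + v_{11} = 2·v_{3} + v_{5} + 2·v_{9} + 2·v_{10} ; sig = ⟨2 | 1 2 2 2⟩
  • {1,2}:  v_{1} + v_{2} = 2·v_{8} ; sig = ⟨2 | 2⟩
  • {2,5,11}:  v_{2} + v_{5} + v_{11} = 0 ; sig = ⟨3 | 0⟩
  • {3,6,9}:  v_{3} + v_{6} + v_{9} = 0 ; sig = ⟨3 | 0⟩
  • {6,7,11}:  v_{6} + v_{7} + v_{11} = v_{12} ; sig = ⟨3 | 1⟩
  • {2,5,12}:  v_{2} + v_{5} + v_{12} = v_{6} + v_{7} ; sig = ⟨3 | 1 1⟩
  • {3,9,12}:  v_{3} + v_{9} + v_{12} = v_{7} + v_{11} ; sig = ⟨3 | 1 1⟩
  • {3,4,6}:  v_{3} + v_{4} + v_{6} = v_{2} + v_{10} + v_{11} ; sig = ⟨3 | 1 1 1⟩
  • {2,9,10,11}:  v_{2} + v_{9} + v_{10} + v_{11} = v_{4} ; sig = ⟨4 | 1⟩
  • {2,3,5,9,10}:  v_{2} + v_{3} + v_{5} + v_{9} + v_{10} = v_{8} ; sig = ⟨5 | 1⟩
  • {3,5,8,9,10}:  v_{3} + v_{5} + v_{8} + v_{9} + v_{10} = v_{1} ; sig = ⟨5 | 1⟩

so the primitive-relation signature multiset is
[⟨2 | 0⟩, ⟨2 | 0⟩, ⟨2 | 1 1⟩, ⟨2 | 1 1⟩, ⟨2 | 1 1 1⟩, ⟨2 | 1 1 1⟩, ⟨2 | 1 1 1⟩, ⟨2 | 1 1 1⟩, ⟨2 | 1 1 1 1⟩, ⟨2 | 1 1 1 1⟩, ⟨2 | 1 1 1 1⟩, ⟨2 | 1 1 1 2⟩, ⟨2 | 1 1 2 2⟩, ⟨2 | 1 1 2 2⟩, ⟨2 | 1 2 2 2⟩, ⟨2 | 2⟩, ⟨3 | 0⟩, ⟨3 | 0⟩, ⟨3 | 1⟩, ⟨3 | 1 1⟩, ⟨3 | 1 1⟩, ⟨3 | 1 1 1⟩, ⟨4 | 1⟩, ⟨5 | 1⟩, ⟨5 | 1⟩]


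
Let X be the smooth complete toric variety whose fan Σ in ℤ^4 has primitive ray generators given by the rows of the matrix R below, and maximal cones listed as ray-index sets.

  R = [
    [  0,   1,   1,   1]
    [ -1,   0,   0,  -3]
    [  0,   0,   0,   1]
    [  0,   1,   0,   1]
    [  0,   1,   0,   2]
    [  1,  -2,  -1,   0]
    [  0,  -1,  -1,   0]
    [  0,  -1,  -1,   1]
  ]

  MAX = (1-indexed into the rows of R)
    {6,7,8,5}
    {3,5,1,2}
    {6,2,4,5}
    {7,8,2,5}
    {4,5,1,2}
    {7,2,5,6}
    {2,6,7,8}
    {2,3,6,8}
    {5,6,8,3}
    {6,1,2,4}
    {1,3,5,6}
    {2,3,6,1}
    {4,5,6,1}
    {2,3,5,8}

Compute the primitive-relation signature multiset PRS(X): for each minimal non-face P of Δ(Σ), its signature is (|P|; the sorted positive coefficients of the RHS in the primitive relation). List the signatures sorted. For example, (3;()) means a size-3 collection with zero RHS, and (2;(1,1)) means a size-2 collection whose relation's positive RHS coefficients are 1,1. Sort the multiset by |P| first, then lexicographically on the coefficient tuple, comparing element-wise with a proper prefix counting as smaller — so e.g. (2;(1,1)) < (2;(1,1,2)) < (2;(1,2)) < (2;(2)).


|primitive collections| = 9. Relations:

  P={1,7}:  v_{1} + v_{7} = v_{3} — sig = (2;(1))
  P={3,4}:  v_{3} + v_{4} = v_{5} — sig = (2;(1))
  P={3,7}:  v_{3} + v_{7} = v_{8} — sig = (2;(1))
  P={4,8}:  v_{4} + v_{8} = v_{5} + v_{7} — sig = (2;(1,1))
  P={4,7}:  v_{4} + v_{7} = v_{2} + 2·v_{5} + v_{6} — sig = (2;(1,1,2))
  P={1,8}:  v_{1} + v_{8} = 2·v_{3} — sig = (2;(2))
  P={1,2,5,6}:  v_{1} + v_{2} + v_{5} + v_{6} = 0 — sig = (4;())
  P={2,3,5,6}:  v_{2} + v_{3} + v_{5} + v_{6} = v_{7} — sig = (4;(1))
  P={2,5,6,8}:  v_{2} + v_{5} + v_{6} + v_{8} = 2·v_{7} — sig = (4;(2))

Sorted signature multiset PRS(X):
[(2;(1)), (2;(1)), (2;(1)), (2;(1,1)), (2;(1,1,2)), (2;(2)), (4;()), (4;(1)), (4;(2))]


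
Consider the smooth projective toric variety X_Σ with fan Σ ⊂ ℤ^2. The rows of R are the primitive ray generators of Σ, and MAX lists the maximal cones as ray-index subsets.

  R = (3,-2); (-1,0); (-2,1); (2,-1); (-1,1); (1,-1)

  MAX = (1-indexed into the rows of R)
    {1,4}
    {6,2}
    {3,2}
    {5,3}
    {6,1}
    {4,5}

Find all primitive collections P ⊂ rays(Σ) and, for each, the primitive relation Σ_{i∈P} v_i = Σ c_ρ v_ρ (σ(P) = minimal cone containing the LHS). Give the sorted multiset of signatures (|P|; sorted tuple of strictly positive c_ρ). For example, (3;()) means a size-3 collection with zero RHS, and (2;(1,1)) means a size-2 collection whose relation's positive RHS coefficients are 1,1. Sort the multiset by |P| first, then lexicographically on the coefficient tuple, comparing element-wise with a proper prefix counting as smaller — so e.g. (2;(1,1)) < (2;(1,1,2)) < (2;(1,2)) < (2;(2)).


9 collections generate NE(X_Σ); each relation:

  • {3,4}:  v_{3} + v_{4} = 0 ; sig = (2;())
  • {5,6}:  v_{5} + v_{6} = 0 ; sig = (2;())
  • {1,3}:  v_{1} + v_{3} = v_{6} ; sig = (2;(1))
  • {1,5}:  v_{1} + v_{5} = v_{4} ; sig = (2;(1))
  • {2,4}:  v_{2} + v_{4} = v_{6} ; sig = (2;(1))
  • {2,5}:  v_{2} + v_{5} = v_{3} ; sig = (2;(1))
  • {3,6}:  v_{3} + v_{6} = v_{2} ; sig = (2;(1))
  • {4,6}:  v_{4} + v_{6} = v_{1} ; sig = (2;(1))
  • {1,2}:  v_{1} + v_{2} = 2·v_{6} ; sig = (2;(2))

Hence PRS(X_Σ) =
{ (2;()) ×2,  (2;(1)) ×6,  (2;(2)) }


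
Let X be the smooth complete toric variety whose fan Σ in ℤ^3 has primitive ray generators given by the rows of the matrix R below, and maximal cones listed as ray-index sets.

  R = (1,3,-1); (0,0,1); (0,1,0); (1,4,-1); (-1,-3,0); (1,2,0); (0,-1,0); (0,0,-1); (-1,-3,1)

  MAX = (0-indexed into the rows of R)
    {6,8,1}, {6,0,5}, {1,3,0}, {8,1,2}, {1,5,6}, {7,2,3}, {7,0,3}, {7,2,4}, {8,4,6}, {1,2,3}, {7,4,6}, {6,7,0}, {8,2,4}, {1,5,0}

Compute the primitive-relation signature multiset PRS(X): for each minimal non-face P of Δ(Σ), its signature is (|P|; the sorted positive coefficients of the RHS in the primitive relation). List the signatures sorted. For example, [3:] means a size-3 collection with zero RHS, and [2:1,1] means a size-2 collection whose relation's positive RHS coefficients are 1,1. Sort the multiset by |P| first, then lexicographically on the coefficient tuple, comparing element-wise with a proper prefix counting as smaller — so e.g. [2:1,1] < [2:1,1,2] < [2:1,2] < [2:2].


Σ has 16 primitive collections:

  {0,8}:  v_{0} + v_{8} = 0 — sig = [2:]
  {1,7}:  v_{1} + v_{7} = 0 — sig = [2:]
  {2,6}:  v_{2} + v_{6} = 0 — sig = [2:]
  {0,2}:  v_{0} + v_{2} = v_{3} — sig = [2:1]
  {0,4}:  v_{0} + v_{4} = v_{7} — sig = [2:1]
  {1,4}:  v_{1} + v_{4} = v_{8} — sig = [2:1]
  {3,6}:  v_{3} + v_{6} = v_{0} — sig = [2:1]
  {3,8}:  v_{3} + v_{8} = v_{2} — sig = [2:1]
  {4,5}:  v_{4} + v_{5} = v_{6} — sig = [2:1]
  {7,8}:  v_{7} + v_{8} = v_{4} — sig = [2:1]
  {2,5}:  v_{2} + v_{5} = v_{0} + v_{1} — sig = [2:1,1]
  {3,4}:  v_{3} + v_{4} = v_{2} + v_{7} — sig = [2:1,1]
  {5,7}:  v_{5} + v_{7} = v_{0} + v_{6} — sig = [2:1,1]
  {5,8}:  v_{5} + v_{8} = v_{1} + v_{6} — sig = [2:1,1]
  {3,5}:  v_{3} + v_{5} = 2·v_{0} + v_{1} — sig = [2:1,2]
  {0,1,6}:  v_{0} + v_{1} + v_{6} = v_{5} — sig = [3:1]

so the primitive-relation signature multiset is
    [2:]
    [2:]
    [2:]
    [2:1]
    [2:1]
    [2:1]
    [2:1]
    [2:1]
    [2:1]
    [2:1]
    [2:1,1]
    [2:1,1]
    [2:1,1]
    [2:1,1]
    [2:1,2]
    [3:1]


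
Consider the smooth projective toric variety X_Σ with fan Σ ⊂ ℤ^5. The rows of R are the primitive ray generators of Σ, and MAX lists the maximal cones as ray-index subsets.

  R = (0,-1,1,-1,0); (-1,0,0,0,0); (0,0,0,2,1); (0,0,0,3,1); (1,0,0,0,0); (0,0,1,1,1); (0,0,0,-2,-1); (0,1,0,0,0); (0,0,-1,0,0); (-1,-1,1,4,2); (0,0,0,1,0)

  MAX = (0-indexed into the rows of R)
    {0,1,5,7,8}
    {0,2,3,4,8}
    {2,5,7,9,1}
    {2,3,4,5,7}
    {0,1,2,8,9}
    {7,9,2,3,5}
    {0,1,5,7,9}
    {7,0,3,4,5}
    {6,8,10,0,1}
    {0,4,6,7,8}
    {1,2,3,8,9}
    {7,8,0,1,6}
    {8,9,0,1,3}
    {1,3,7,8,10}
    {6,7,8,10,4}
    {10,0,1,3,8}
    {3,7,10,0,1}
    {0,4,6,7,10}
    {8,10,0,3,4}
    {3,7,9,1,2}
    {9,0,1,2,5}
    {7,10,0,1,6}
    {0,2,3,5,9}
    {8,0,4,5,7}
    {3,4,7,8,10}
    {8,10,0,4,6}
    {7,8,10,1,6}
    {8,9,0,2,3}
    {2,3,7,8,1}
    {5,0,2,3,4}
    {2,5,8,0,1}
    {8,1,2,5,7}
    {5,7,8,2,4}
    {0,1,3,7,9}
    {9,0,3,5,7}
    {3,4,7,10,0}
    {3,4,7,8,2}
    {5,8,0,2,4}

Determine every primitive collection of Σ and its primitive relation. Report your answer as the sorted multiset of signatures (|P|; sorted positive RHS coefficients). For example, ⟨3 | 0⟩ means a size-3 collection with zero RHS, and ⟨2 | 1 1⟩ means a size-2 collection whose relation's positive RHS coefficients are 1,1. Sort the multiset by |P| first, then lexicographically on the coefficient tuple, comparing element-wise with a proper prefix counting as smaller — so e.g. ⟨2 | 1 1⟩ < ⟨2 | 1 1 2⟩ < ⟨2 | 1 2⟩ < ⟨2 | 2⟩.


Minimal non-faces — 17 found among 11 rays, 38 max cones:

  • {1,4}:  v_{1} + v_{4} = 0 ; sig = ⟨2 | 0⟩
  • {2,6}:  v_{2} + v_{6} = 0 ; sig = ⟨2 | 0⟩
  • {2,10}:  v_{2} + v_{10} = v_{3} ; sig = ⟨2 | 1⟩
  • {3,6}:  v_{3} + v_{6} = v_{10} ; sig = ⟨2 | 1⟩
  • {5,6}:  v_{5} + v_{6} = v_{0} + v_{7} ; sig = ⟨2 | 1 1⟩
  • {4,9}:  v_{4} + v_{9} = v_{0} + v_{2} + v_{3} ; sig = ⟨2 | 1 1 1⟩
  • {5,10}:  v_{5} + v_{10} = v_{0} + v_{3} + v_{7} ; sig = ⟨2 | 1 1 1⟩
  • {6,9}:  v_{6} + v_{9} = v_{0} + v_{1} + v_{3} ; sig = ⟨2 | 1 1 1⟩
  • {9,10}:  v_{9} + v_{10} = v_{0} + v_{1} + 2·v_{3} ; sig = ⟨2 | 1 1 2⟩
  • {0,2,7}:  v_{0} + v_{2} + v_{7} = v_{5} ; sig = ⟨3 | 1⟩
  • {1,3,5}:  v_{1} + v_{3} + v_{5} = v_{7} + v_{9} ; sig = ⟨3 | 1 1⟩
  • {5,8,9}:  v_{5} + v_{8} + v_{9} = v_{0} + v_{1} + 3·v_{2} ; sig = ⟨3 | 1 1 3⟩
  • {7,8,9}:  v_{7} + v_{8} + v_{9} = v_{1} + 2·v_{2} ; sig = ⟨3 | 1 2⟩
  • {3,5,8}:  v_{3} + v_{5} + v_{8} = 2·v_{2} ; sig = ⟨3 | 2⟩
  • {0,7,8,10}:  v_{0} + v_{7} + v_{8} + v_{10} = 0 ; sig = ⟨4 | 0⟩
  • {0,1,2,3}:  v_{0} + v_{1} + v_{2} + v_{3} = v_{9} ; sig = ⟨4 | 1⟩
  • {0,3,7,8}:  v_{0} + v_{3} + v_{7} + v_{8} = v_{2} ; sig = ⟨4 | 1⟩

Signatures (|P|; sorted positive RHS coefficients), sorted:
{ ⟨2 | 0⟩ ×2,  ⟨2 | 1⟩ ×2,  ⟨2 | 1 1⟩,  ⟨2 | 1 1 1⟩ ×3,  ⟨2 | 1 1 2⟩,  ⟨3 | 1⟩,  ⟨3 | 1 1⟩,  ⟨3 | 1 1 3⟩,  ⟨3 | 1 2⟩,  ⟨3 | 2⟩,  ⟨4 | 0⟩,  ⟨4 | 1⟩ ×2 }


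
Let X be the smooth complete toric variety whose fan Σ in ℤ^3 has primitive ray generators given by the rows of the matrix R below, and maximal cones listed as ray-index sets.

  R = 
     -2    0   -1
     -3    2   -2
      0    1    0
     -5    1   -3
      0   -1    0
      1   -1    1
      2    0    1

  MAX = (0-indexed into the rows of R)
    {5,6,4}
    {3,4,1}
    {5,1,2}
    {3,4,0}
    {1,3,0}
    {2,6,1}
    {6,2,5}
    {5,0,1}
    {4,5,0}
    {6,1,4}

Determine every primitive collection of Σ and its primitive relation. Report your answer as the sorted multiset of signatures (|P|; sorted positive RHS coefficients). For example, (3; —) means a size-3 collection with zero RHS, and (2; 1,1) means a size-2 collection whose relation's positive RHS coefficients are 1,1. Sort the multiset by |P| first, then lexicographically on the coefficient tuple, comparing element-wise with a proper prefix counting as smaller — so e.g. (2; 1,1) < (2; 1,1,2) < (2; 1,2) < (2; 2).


Primitive collections (9):

  • {0,6}:  v_{0} + v_{6} = 0  →  sig = (2; —)
  • {2,4}:  v_{2} + v_{4} = 0  →  sig = (2; —)
  • {0,2}:  v_{0} + v_{2} = v_{1} + v_{5}  →  sig = (2; 1,1)
  • {2,3}:  v_{2} + v_{3} = v_{0} + v_{1}  →  sig = (2; 1,1)
  • {3,6}:  v_{3} + v_{6} = v_{1} + v_{4}  →  sig = (2; 1,1)
  • {3,5}:  v_{3} + v_{5} = 2·v_{0}  →  sig = (2; 2)
  • {0,1,4}:  v_{0} + v_{1} + v_{4} = v_{3}  →  sig = (3; 1)
  • {1,4,5}:  v_{1} + v_{4} + v_{5} = v_{0}  →  sig = (3; 1)
  • {1,5,6}:  v_{1} + v_{5} + v_{6} = v_{2}  →  sig = (3; 1)

Signatures (|P|; sorted positive RHS coefficients), sorted:
    |P|=2: 6 collections, coeffs (), (), (1,1), (1,1), (1,1), (2)
    |P|=3: 3 collections, coeffs (1), (1), (1)


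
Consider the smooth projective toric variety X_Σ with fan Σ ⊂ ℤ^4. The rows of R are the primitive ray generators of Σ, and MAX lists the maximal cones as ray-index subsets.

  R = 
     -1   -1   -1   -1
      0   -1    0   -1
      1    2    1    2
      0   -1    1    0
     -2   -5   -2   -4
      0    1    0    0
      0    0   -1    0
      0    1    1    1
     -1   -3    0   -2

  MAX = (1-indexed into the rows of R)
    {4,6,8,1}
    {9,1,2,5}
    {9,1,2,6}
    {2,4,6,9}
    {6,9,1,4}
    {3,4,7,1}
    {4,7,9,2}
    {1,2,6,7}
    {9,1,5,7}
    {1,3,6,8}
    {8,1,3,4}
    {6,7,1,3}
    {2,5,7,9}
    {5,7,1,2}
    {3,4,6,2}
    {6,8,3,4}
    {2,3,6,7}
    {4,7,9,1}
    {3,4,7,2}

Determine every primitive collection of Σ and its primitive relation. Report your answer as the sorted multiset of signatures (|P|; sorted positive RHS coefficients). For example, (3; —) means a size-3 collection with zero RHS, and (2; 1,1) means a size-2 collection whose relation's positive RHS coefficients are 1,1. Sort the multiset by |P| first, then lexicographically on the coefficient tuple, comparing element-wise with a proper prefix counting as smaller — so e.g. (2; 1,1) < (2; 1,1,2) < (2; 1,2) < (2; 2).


Δ(Σ) — 9 vertices, 14 min non-faces:

  {3,9}:  v_{3} + v_{9} = v_{4}  so sig = (2; 1)
  {2,8}:  v_{2} + v_{8} = v_{4} + v_{6}  so sig = (2; 1,1)
  {3,5}:  v_{3} + v_{5} = v_{7} + v_{9}  so sig = (2; 1,1)
  {5,8}:  v_{5} + v_{8} = v_{1} + v_{9}  so sig = (2; 1,1)
  {7,8}:  v_{7} + v_{8} = v_{1} + v_{3}  so sig = (2; 1,1)
  {8,9}:  v_{8} + v_{9} = v_{1} + 2·v_{4} + v_{6}  so sig = (2; 1,1,2)
  {4,5}:  v_{4} + v_{5} = v_{7} + 2·v_{9}  so sig = (2; 1,2)
  {5,6}:  v_{5} + v_{6} = 2·v_{1} + 2·v_{2}  so sig = (2; 2,2)
  {1,2,3}:  v_{1} + v_{2} + v_{3} = 0  so sig = (3; —)
  {4,6,7}:  v_{4} + v_{6} + v_{7} = 0  so sig = (3; —)
  {1,2,4}:  v_{1} + v_{2} + v_{4} = v_{9}  so sig = (3; 1)
  {6,7,9}:  v_{6} + v_{7} + v_{9} = v_{1} + v_{2}  so sig = (3; 1,1)
  {1,2,7,9}:  v_{1} + v_{2} + v_{7} + v_{9} = v_{5}  so sig = (4; 1)
  {1,3,4,6}:  v_{1} + v_{3} + v_{4} + v_{6} = v_{8}  so sig = (4; 1)

so the primitive-relation signature multiset is
    |P|=2: 8 collections, coeffs (1), (1,1), (1,1), (1,1), (1,1), (1,1,2), (1,2), (2,2)
    |P|=3: 4 collections, coeffs (), (), (1), (1,1)
    |P|=4: 2 collections, coeffs (1), (1)


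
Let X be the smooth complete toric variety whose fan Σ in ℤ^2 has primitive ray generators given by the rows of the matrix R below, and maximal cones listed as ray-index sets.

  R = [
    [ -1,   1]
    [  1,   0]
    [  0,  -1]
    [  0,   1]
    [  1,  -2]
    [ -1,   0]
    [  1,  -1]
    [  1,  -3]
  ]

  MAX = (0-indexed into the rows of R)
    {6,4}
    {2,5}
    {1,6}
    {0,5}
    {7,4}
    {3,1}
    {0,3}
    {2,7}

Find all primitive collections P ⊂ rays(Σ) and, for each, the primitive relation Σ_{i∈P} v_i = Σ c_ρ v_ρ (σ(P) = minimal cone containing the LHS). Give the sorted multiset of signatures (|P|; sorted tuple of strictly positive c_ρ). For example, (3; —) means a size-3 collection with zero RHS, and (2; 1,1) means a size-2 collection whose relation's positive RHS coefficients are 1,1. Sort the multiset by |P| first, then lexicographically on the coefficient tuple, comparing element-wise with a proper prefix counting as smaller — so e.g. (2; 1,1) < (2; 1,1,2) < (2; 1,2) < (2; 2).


20 minimal non-faces of Δ(Σ) (on 8 rays):

  P={0,6}:  v_{0} + v_{6} = 0  →  sig = (2; —)
  P={1,5}:  v_{1} + v_{5} = 0  →  sig = (2; —)
  P={2,3}:  v_{2} + v_{3} = 0  →  sig = (2; —)
  P={0,1}:  v_{0} + v_{1} = v_{3}  →  sig = (2; 1)
  P={0,2}:  v_{0} + v_{2} = v_{5}  →  sig = (2; 1)
  P={0,4}:  v_{0} + v_{4} = v_{2}  →  sig = (2; 1)
  P={1,2}:  v_{1} + v_{2} = v_{6}  →  sig = (2; 1)
  P={2,4}:  v_{2} + v_{4} = v_{7}  →  sig = (2; 1)
  P={2,6}:  v_{2} + v_{6} = v_{4}  →  sig = (2; 1)
  P={3,4}:  v_{3} + v_{4} = v_{6}  →  sig = (2; 1)
  P={3,5}:  v_{3} + v_{5} = v_{0}  →  sig = (2; 1)
  P={3,6}:  v_{3} + v_{6} = v_{1}  →  sig = (2; 1)
  P={3,7}:  v_{3} + v_{7} = v_{4}  →  sig = (2; 1)
  P={5,6}:  v_{5} + v_{6} = v_{2}  →  sig = (2; 1)
  P={1,7}:  v_{1} + v_{7} = v_{4} + v_{6}  →  sig = (2; 1,1)
  P={0,7}:  v_{0} + v_{7} = 2·v_{2}  →  sig = (2; 2)
  P={1,4}:  v_{1} + v_{4} = 2·v_{6}  →  sig = (2; 2)
  P={4,5}:  v_{4} + v_{5} = 2·v_{2}  →  sig = (2; 2)
  P={6,7}:  v_{6} + v_{7} = 2·v_{4}  →  sig = (2; 2)
  P={5,7}:  v_{5} + v_{7} = 3·v_{2}  →  sig = (2; 3)

Signatures (|P|; sorted positive RHS coefficients), sorted:
[(2; —), (2; —), (2; —), (2; 1), (2; 1), (2; 1), (2; 1), (2; 1), (2; 1), (2; 1), (2; 1), (2; 1), (2; 1), (2; 1), (2; 1,1), (2; 2), (2; 2), (2; 2), (2; 2), (2; 3)]


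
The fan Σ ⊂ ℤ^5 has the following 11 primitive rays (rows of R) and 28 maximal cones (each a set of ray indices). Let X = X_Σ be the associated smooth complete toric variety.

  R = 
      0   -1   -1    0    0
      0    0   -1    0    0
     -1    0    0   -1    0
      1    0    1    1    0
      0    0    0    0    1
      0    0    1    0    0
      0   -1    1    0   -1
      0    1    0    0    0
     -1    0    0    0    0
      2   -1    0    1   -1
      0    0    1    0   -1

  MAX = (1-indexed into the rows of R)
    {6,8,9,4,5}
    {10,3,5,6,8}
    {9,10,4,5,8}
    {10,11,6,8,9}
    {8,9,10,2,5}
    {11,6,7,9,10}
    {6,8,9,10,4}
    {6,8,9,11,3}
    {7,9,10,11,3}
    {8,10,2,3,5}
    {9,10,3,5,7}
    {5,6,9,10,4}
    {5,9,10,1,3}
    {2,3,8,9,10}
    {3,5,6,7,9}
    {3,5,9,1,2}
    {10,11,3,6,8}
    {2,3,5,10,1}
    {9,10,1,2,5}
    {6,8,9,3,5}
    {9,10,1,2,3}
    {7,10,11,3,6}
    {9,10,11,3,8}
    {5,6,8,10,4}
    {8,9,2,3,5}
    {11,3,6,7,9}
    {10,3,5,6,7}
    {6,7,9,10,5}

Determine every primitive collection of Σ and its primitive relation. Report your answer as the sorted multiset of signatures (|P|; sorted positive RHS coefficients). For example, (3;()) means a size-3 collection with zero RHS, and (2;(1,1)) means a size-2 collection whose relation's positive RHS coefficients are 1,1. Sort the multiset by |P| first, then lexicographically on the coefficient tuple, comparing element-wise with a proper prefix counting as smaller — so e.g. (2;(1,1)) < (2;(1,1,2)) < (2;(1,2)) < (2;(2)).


Σ has 18 primitive collections:

  • {2,6}:  v_{2} + v_{6} = 0 — sig = (2;())
  • {1,8}:  v_{1} + v_{8} = v_{2} — sig = (2;(1))
  • {3,4}:  v_{3} + v_{4} = v_{6} — sig = (2;(1))
  • {5,11}:  v_{5} + v_{11} = v_{6} — sig = (2;(1))
  • {7,8}:  v_{7} + v_{8} = v_{11} — sig = (2;(1))
  • {1,4}:  v_{1} + v_{4} = v_{5} + v_{9} + v_{10} — sig = (2;(1,1,1))
  • {1,11}:  v_{1} + v_{11} = v_{3} + v_{9} + v_{10} — sig = (2;(1,1,1))
  • {2,7}:  v_{2} + v_{7} = v_{3} + v_{9} + v_{10} — sig = (2;(1,1,1))
  • {1,6}:  v_{1} + v_{6} = v_{3} + v_{5} + v_{9} + v_{10} — sig = (2;(1,1,1,1))
  • {2,4}:  v_{2} + v_{4} = v_{5} + v_{8} + v_{9} + v_{10} — sig = (2;(1,1,1,1))
  • {2,11}:  v_{2} + v_{11} = v_{3} + v_{8} + v_{9} + v_{10} — sig = (2;(1,1,1,1))
  • {4,11}:  v_{4} + v_{11} = 2·v_{6} + v_{8} + v_{9} + v_{10} — sig = (2;(1,1,1,2))
  • {4,7}:  v_{4} + v_{7} = 2·v_{6} + v_{9} + v_{10} — sig = (2;(1,1,2))
  • {1,7}:  v_{1} + v_{7} = 2·v_{3} + v_{5} + 2·v_{9} + 2·v_{10} — sig = (2;(1,2,2,2))
  • {3,6,9,10}:  v_{3} + v_{6} + v_{9} + v_{10} = v_{7} — sig = (4;(1))
  • {3,5,8,9,10}:  v_{3} + v_{5} + v_{8} + v_{9} + v_{10} = 0 — sig = (5;())
  • {2,3,5,9,10}:  v_{2} + v_{3} + v_{5} + v_{9} + v_{10} = v_{1} — sig = (5;(1))
  • {5,6,8,9,10}:  v_{5} + v_{6} + v_{8} + v_{9} + v_{10} = v_{4} — sig = (5;(1))

Hence PRS(X_Σ) =
{ (2;()),  (2;(1)) ×4,  (2;(1,1,1)) ×3,  (2;(1,1,1,1)) ×3,  (2;(1,1,1,2)),  (2;(1,1,2)),  (2;(1,2,2,2)),  (4;(1)),  (5;()),  (5;(1)) ×2 }


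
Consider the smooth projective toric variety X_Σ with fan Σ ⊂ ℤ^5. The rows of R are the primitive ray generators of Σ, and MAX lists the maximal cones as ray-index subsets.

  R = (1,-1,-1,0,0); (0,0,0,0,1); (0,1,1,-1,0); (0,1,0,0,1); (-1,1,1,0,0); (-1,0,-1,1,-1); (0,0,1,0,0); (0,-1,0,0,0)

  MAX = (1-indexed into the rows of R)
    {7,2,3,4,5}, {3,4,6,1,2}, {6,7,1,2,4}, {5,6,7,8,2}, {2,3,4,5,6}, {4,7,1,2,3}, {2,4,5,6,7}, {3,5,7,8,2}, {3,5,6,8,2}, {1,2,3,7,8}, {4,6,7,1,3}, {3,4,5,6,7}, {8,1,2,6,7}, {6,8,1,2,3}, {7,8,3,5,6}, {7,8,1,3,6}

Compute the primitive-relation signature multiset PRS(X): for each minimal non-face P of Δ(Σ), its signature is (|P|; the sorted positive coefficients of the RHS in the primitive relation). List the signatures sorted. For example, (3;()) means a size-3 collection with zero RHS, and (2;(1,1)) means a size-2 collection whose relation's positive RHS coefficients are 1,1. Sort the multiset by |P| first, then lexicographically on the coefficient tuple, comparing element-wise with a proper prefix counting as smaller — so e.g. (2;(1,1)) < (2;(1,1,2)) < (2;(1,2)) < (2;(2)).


Δ(Σ) — 8 vertices, 3 min non-faces:

  P={1,5}:  v_{1} + v_{5} = 0  so sig = (2;())
  P={4,8}:  v_{4} + v_{8} = v_{2}  so sig = (2;(1))
  P={2,3,6,7}:  v_{2} + v_{3} + v_{6} + v_{7} = v_{5}  so sig = (4;(1))

Hence PRS(X_Σ) =
    (2;())
    (2;(1))
    (4;(1))


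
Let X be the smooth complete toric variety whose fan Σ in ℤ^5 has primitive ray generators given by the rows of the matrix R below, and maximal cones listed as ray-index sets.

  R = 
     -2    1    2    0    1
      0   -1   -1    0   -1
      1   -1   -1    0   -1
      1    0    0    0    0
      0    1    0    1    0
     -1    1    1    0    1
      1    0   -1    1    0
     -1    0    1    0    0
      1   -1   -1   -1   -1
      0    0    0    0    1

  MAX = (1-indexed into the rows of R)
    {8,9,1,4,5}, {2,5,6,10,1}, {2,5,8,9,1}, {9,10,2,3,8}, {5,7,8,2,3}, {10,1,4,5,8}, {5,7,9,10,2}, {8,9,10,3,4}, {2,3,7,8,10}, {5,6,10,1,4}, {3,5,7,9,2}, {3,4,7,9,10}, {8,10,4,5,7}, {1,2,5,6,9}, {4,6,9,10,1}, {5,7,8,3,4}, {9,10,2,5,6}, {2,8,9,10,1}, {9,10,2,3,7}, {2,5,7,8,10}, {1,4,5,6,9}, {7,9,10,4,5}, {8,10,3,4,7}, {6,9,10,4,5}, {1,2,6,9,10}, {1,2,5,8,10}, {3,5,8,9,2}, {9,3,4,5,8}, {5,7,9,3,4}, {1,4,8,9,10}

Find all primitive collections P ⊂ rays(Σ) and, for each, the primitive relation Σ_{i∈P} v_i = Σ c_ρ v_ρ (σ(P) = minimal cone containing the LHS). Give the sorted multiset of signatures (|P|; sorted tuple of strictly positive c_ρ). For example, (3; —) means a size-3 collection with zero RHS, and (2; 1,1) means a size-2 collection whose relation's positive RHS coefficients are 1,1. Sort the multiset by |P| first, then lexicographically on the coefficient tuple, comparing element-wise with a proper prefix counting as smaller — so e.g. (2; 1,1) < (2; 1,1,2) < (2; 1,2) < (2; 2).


10 minimal non-faces of Δ(Σ) (on 10 rays):

  {3,6}:  v_{3} + v_{6} = 0 ; sig = (2; —)
  {1,3}:  v_{1} + v_{3} = v_{8} ; sig = (2; 1)
  {2,4}:  v_{2} + v_{4} = v_{3} ; sig = (2; 1)
  {6,8}:  v_{6} + v_{8} = v_{1} ; sig = (2; 1)
  {6,7}:  v_{6} + v_{7} = v_{5} + v_{10} ; sig = (2; 1,1)
  {1,7}:  v_{1} + v_{7} = v_{5} + v_{8} + v_{10} ; sig = (2; 1,1,1)
  {3,5,10}:  v_{3} + v_{5} + v_{10} = v_{7} ; sig = (3; 1)
  {7,8,9}:  v_{7} + v_{8} + v_{9} = v_{3} ; sig = (3; 1)
  {5,8,9,10}:  v_{5} + v_{8} + v_{9} + v_{10} = 0 ; sig = (4; —)
  {1,5,9,10}:  v_{1} + v_{5} + v_{9} + v_{10} = v_{6} ; sig = (4; 1)

Signatures (|P|; sorted positive RHS coefficients), sorted:
    (2; —)
    (2; 1)
    (2; 1)
    (2; 1)
    (2; 1,1)
    (2; 1,1,1)
    (3; 1)
    (3; 1)
    (4; —)
    (4; 1)


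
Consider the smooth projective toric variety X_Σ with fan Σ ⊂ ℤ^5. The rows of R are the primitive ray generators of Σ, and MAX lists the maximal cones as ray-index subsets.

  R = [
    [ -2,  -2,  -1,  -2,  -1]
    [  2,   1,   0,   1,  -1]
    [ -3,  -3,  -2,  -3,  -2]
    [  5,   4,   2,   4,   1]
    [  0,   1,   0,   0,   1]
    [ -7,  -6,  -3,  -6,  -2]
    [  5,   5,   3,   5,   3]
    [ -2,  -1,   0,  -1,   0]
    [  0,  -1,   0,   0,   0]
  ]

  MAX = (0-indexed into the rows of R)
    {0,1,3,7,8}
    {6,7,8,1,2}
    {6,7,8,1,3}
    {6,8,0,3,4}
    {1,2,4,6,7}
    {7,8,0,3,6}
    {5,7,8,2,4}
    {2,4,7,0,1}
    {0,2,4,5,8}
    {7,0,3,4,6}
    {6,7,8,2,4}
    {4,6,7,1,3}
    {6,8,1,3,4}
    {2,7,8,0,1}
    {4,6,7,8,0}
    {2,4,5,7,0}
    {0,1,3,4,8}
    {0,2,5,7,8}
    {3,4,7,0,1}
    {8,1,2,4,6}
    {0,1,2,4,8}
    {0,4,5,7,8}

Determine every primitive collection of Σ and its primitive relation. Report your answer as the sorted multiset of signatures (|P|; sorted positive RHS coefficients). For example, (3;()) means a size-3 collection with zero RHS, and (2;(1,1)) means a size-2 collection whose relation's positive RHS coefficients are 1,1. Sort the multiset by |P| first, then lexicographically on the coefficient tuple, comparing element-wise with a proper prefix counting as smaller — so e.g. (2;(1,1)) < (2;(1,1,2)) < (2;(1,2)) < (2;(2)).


Minimal non-faces — 9 found among 9 rays, 22 max cones:

  • {2,3}:  v_{2} + v_{3} = v_{1}  →  sig = (2;(1))
  • {3,5}:  v_{3} + v_{5} = v_{0}  →  sig = (2;(1))
  • {1,5}:  v_{1} + v_{5} = v_{0} + v_{2}  →  sig = (2;(1,1))
  • {5,6}:  v_{5} + v_{6} = v_{4} + v_{7} + v_{8}  →  sig = (2;(1,1,1))
  • {0,2,6}:  v_{0} + v_{2} + v_{6} = 0  →  sig = (3;())
  • {0,1,6}:  v_{0} + v_{1} + v_{6} = v_{3}  →  sig = (3;(1))
  • {1,4,7,8}:  v_{1} + v_{4} + v_{7} + v_{8} = 0  →  sig = (4;())
  • {3,4,7,8}:  v_{3} + v_{4} + v_{7} + v_{8} = v_{0} + v_{6}  →  sig = (4;(1,1))
  • {0,2,4,7,8}:  v_{0} + v_{2} + v_{4} + v_{7} + v_{8} = v_{5}  →  sig = (5;(1))

Sorted signature multiset PRS(X):
{ (2;(1)) ×2,  (2;(1,1)),  (2;(1,1,1)),  (3;()),  (3;(1)),  (4;()),  (4;(1,1)),  (5;(1)) }


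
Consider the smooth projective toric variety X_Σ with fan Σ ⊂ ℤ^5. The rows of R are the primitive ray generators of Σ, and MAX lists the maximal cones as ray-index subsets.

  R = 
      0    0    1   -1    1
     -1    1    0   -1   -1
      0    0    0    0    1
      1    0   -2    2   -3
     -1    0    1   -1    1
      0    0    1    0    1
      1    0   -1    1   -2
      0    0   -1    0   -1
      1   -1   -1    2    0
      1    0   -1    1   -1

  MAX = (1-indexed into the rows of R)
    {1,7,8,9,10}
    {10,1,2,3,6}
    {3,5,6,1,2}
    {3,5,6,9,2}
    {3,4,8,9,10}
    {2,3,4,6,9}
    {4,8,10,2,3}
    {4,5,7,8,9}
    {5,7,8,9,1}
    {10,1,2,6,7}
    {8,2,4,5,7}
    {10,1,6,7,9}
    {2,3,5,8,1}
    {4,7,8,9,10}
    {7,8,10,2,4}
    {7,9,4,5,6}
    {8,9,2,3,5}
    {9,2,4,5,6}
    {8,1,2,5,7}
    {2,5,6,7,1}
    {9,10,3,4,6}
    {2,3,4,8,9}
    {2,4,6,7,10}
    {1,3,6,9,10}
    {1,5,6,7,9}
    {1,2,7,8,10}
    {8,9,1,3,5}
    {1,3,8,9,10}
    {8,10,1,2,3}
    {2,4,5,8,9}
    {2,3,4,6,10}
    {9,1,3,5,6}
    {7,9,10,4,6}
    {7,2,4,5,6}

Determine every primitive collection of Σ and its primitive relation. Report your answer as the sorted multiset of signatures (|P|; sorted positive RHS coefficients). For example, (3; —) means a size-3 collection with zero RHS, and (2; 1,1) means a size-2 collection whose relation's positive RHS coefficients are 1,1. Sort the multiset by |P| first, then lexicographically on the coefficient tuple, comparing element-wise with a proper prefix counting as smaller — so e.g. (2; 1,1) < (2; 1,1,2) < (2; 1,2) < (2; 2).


Primitive collections (8):

  P = {5,10}:  v_{5} + v_{10} = 0  ⇒ sig = (2; —)
  P = {6,8}:  v_{6} + v_{8} = 0  ⇒ sig = (2; —)
  P = {1,4}:  v_{1} + v_{4} = v_{7}  ⇒ sig = (2; 1)
  P = {3,7}:  v_{3} + v_{7} = v_{10}  ⇒ sig = (2; 1)
  P = {1,2,9}:  v_{1} + v_{2} + v_{9} = 0  ⇒ sig = (3; —)
  P = {2,7,9}:  v_{2} + v_{7} + v_{9} = v_{4}  ⇒ sig = (3; 1)
  P = {2,9,10}:  v_{2} + v_{9} + v_{10} = v_{3} + v_{4}  ⇒ sig = (3; 1,1)
  P = {3,4,5}:  v_{3} + v_{4} + v_{5} = v_{2} + v_{9}  ⇒ sig = (3; 1,1)

Hence PRS(X_Σ) =
[(2; —), (2; —), (2; 1), (2; 1), (3; —), (3; 1), (3; 1,1), (3; 1,1)]


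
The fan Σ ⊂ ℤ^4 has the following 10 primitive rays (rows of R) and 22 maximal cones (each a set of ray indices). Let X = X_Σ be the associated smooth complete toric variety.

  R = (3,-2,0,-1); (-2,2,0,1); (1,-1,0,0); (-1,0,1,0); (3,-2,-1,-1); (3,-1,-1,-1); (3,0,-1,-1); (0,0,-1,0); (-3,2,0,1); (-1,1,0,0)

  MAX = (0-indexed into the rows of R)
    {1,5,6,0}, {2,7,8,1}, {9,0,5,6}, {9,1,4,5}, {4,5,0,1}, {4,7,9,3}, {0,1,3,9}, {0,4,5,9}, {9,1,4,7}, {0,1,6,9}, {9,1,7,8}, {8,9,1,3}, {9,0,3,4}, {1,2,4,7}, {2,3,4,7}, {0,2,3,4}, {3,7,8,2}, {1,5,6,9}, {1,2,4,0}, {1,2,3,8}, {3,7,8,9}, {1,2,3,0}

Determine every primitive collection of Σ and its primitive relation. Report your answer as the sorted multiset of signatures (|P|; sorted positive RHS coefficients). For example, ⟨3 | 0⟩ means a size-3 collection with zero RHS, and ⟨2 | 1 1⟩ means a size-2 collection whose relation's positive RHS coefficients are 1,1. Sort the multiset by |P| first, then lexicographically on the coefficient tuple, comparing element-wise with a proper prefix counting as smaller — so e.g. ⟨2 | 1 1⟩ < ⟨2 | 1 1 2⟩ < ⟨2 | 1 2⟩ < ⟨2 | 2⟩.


The 17 primitive collections of Σ (r=10, n=4):

  • {0,8}:  v_{0} + v_{8} = 0 ; sig = ⟨2 | 0⟩
  • {2,9}:  v_{2} + v_{9} = 0 ; sig = ⟨2 | 0⟩
  • {0,7}:  v_{0} + v_{7} = v_{4} ; sig = ⟨2 | 1⟩
  • {4,8}:  v_{4} + v_{8} = v_{7} ; sig = ⟨2 | 1⟩
  • {3,5}:  v_{3} + v_{5} = v_{0} + v_{9} ; sig = ⟨2 | 1 1⟩
  • {2,5}:  v_{2} + v_{5} = v_{0} + v_{1} + v_{4} ; sig = ⟨2 | 1 1 1⟩
  • {2,6}:  v_{2} + v_{6} = v_{0} + v_{1} + v_{5} ; sig = ⟨2 | 1 1 1⟩
  • {5,8}:  v_{5} + v_{8} = v_{1} + v_{4} + v_{9} ; sig = ⟨2 | 1 1 1⟩
  • {6,8}:  v_{6} + v_{8} = v_{1} + v_{5} + v_{9} ; sig = ⟨2 | 1 1 1⟩
  • {6,7}:  v_{6} + v_{7} = v_{1} + v_{4} + v_{5} + v_{9} ; sig = ⟨2 | 1 1 1 1⟩
  • {5,7}:  v_{5} + v_{7} = v_{1} + 2·v_{4} + v_{9} ; sig = ⟨2 | 1 1 2⟩
  • {3,6}:  v_{3} + v_{6} = 2·v_{0} + v_{1} + 2·v_{9} ; sig = ⟨2 | 1 2 2⟩
  • {4,6}:  v_{4} + v_{6} = 2·v_{5} ; sig = ⟨2 | 2⟩
  • {1,3,4}:  v_{1} + v_{3} + v_{4} = 0 ; sig = ⟨3 | 0⟩
  • {1,3,7}:  v_{1} + v_{3} + v_{7} = v_{8} ; sig = ⟨3 | 1⟩
  • {0,1,4,9}:  v_{0} + v_{1} + v_{4} + v_{9} = v_{5} ; sig = ⟨4 | 1⟩
  • {0,1,5,9}:  v_{0} + v_{1} + v_{5} + v_{9} = v_{6} ; sig = ⟨4 | 1⟩

Sorted signature multiset PRS(X):
    ⟨2 | 0⟩
    ⟨2 | 0⟩
    ⟨2 | 1⟩
    ⟨2 | 1⟩
    ⟨2 | 1 1⟩
    ⟨2 | 1 1 1⟩
    ⟨2 | 1 1 1⟩
    ⟨2 | 1 1 1⟩
    ⟨2 | 1 1 1⟩
    ⟨2 | 1 1 1 1⟩
    ⟨2 | 1 1 2⟩
    ⟨2 | 1 2 2⟩
    ⟨2 | 2⟩
    ⟨3 | 0⟩
    ⟨3 | 1⟩
    ⟨4 | 1⟩
    ⟨4 | 1⟩


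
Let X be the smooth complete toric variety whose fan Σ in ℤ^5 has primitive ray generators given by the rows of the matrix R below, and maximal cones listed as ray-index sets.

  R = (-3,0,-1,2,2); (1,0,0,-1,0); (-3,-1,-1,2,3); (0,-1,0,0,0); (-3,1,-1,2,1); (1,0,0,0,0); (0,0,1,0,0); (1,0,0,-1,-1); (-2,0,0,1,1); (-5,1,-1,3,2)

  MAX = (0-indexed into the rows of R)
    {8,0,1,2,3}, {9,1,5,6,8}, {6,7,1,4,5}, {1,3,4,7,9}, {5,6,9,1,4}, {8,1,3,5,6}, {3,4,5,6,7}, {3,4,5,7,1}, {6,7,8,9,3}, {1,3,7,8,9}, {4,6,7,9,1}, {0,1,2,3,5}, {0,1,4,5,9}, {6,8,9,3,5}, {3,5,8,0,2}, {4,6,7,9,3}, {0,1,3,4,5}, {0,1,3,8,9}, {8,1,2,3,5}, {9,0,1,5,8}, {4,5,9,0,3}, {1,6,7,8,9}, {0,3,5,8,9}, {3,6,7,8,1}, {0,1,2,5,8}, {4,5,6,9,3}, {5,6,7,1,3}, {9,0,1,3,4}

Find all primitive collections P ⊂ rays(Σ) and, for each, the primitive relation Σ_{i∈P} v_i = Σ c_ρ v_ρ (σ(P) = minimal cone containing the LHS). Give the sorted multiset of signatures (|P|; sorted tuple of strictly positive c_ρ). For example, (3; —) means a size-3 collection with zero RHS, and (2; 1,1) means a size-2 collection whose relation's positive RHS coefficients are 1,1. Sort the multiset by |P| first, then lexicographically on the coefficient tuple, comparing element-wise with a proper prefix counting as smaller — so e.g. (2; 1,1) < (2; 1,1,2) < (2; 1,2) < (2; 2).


13 minimal non-faces of Δ(Σ) (on 10 rays):

  {4,8}:  v_{4} + v_{8} = v_{9}  ⟹  sig = (2; 1)
  {0,7}:  v_{0} + v_{7} = v_{1} + v_{3} + v_{4}  ⟹  sig = (2; 1,1,1)
  {2,7}:  v_{2} + v_{7} = v_{0} + v_{1} + v_{3}  ⟹  sig = (2; 1,1,1)
  {2,6}:  v_{2} + v_{6} = v_{1} + v_{3} + 2·v_{5} + 3·v_{8}  ⟹  sig = (2; 1,1,2,3)
  {0,6}:  v_{0} + v_{6} = v_{5} + 2·v_{8}  ⟹  sig = (2; 1,2)
  {2,9}:  v_{2} + v_{9} = 2·v_{0} + v_{8}  ⟹  sig = (2; 1,2)
  {2,4}:  v_{2} + v_{4} = 2·v_{0}  ⟹  sig = (2; 2)
  {5,7,8}:  v_{5} + v_{7} + v_{8} = 0  ⟹  sig = (3; —)
  {5,7,9}:  v_{5} + v_{7} + v_{9} = v_{4}  ⟹  sig = (3; 1)
  {1,3,4,6}:  v_{1} + v_{3} + v_{4} + v_{6} = v_{8}  ⟹  sig = (4; 1)
  {1,3,5,9}:  v_{1} + v_{3} + v_{5} + v_{9} = v_{0}  ⟹  sig = (4; 1)
  {1,3,6,9}:  v_{1} + v_{3} + v_{6} + v_{9} = 2·v_{8}  ⟹  sig = (4; 2)
  {0,1,3,5,8}:  v_{0} + v_{1} + v_{3} + v_{5} + v_{8} = v_{2}  ⟹  sig = (5; 1)

Sorted signature multiset PRS(X):
{ (2; 1),  (2; 1,1,1) ×2,  (2; 1,1,2,3),  (2; 1,2) ×2,  (2; 2),  (3; —),  (3; 1),  (4; 1) ×2,  (4; 2),  (5; 1) }


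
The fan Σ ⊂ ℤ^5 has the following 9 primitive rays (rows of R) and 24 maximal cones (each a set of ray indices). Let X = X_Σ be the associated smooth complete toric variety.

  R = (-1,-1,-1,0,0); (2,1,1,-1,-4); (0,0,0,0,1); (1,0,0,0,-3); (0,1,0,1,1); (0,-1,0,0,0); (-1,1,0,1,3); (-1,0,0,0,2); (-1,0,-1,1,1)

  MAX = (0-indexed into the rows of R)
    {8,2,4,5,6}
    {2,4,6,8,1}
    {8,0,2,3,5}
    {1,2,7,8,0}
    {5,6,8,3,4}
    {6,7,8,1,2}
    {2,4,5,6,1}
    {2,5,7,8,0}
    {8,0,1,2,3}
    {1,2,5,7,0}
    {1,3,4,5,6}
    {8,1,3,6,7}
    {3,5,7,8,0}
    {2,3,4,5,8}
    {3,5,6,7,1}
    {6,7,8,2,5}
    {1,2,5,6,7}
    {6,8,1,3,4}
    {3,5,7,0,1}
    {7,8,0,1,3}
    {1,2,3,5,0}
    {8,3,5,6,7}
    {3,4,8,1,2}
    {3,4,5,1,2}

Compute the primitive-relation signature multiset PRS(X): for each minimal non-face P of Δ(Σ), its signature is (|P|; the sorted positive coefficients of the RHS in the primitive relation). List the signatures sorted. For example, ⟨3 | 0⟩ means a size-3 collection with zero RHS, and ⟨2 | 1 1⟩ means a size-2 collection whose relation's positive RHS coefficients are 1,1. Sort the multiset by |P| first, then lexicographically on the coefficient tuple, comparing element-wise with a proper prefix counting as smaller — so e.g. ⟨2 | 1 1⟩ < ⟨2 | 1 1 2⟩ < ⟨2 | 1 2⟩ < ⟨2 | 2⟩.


6 collections generate NE(X_Σ); each relation:

  P={0,4}:  v_{0} + v_{4} = v_{8}  ⇒ sig = ⟨2 | 1⟩
  P={4,7}:  v_{4} + v_{7} = v_{6}  ⇒ sig = ⟨2 | 1⟩
  P={0,6}:  v_{0} + v_{6} = v_{7} + v_{8}  ⇒ sig = ⟨2 | 1 1⟩
  P={2,3,7}:  v_{2} + v_{3} + v_{7} = 0  ⇒ sig = ⟨3 | 0⟩
  P={1,5,8}:  v_{1} + v_{5} + v_{8} = v_{3}  ⇒ sig = ⟨3 | 1⟩
  P={2,3,6}:  v_{2} + v_{3} + v_{6} = v_{4}  ⇒ sig = ⟨3 | 1⟩

Signatures (|P|; sorted positive RHS coefficients), sorted:
{ ⟨2 | 1⟩ ×2,  ⟨2 | 1 1⟩,  ⟨3 | 0⟩,  ⟨3 | 1⟩ ×2 }


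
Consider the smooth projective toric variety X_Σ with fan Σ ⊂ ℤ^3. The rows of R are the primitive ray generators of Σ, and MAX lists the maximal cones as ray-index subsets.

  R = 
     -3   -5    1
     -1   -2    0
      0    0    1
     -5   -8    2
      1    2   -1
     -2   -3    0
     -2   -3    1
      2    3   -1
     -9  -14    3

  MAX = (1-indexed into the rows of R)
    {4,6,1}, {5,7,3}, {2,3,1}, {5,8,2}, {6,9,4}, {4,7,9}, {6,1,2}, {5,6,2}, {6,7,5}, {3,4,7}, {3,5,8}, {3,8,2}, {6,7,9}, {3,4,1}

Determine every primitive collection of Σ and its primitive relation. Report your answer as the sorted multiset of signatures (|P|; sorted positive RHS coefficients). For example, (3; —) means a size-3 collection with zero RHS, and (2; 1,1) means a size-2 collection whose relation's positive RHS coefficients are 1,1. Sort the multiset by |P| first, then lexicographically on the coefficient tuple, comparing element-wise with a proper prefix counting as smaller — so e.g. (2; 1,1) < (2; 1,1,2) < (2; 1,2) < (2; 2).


17 minimal non-faces of Δ(Σ) (on 9 rays):

  {7,8}:  v_{7} + v_{8} = 0  →  sig = (2; —)
  {1,5}:  v_{1} + v_{5} = v_{6}  →  sig = (2; 1)
  {1,7}:  v_{1} + v_{7} = v_{4}  →  sig = (2; 1)
  {1,8}:  v_{1} + v_{8} = v_{2}  →  sig = (2; 1)
  {2,7}:  v_{2} + v_{7} = v_{1}  →  sig = (2; 1)
  {3,6}:  v_{3} + v_{6} = v_{7}  →  sig = (2; 1)
  {4,8}:  v_{4} + v_{8} = v_{1}  →  sig = (2; 1)
  {4,5}:  v_{4} + v_{5} = v_{6} + v_{7}  →  sig = (2; 1,1)
  {6,8}:  v_{6} + v_{8} = v_{2} + v_{5}  →  sig = (2; 1,1)
  {8,9}:  v_{8} + v_{9} = v_{4} + v_{6}  →  sig = (2; 1,1)
  {2,9}:  v_{2} + v_{9} = v_{1} + v_{4} + v_{6}  →  sig = (2; 1,1,1)
  {1,9}:  v_{1} + v_{9} = 2·v_{4} + v_{6}  →  sig = (2; 1,2)
  {3,9}:  v_{3} + v_{9} = v_{4} + 2·v_{7}  →  sig = (2; 1,2)
  {2,4}:  v_{2} + v_{4} = 2·v_{1}  →  sig = (2; 2)
  {5,9}:  v_{5} + v_{9} = 2·v_{6} + 2·v_{7}  →  sig = (2; 2,2)
  {2,3,5}:  v_{2} + v_{3} + v_{5} = 0  →  sig = (3; —)
  {4,6,7}:  v_{4} + v_{6} + v_{7} = v_{9}  →  sig = (3; 1)

Signatures (|P|; sorted positive RHS coefficients), sorted:
    (2; —)
    (2; 1)
    (2; 1)
    (2; 1)
    (2; 1)
    (2; 1)
    (2; 1)
    (2; 1,1)
    (2; 1,1)
    (2; 1,1)
    (2; 1,1,1)
    (2; 1,2)
    (2; 1,2)
    (2; 2)
    (2; 2,2)
    (3; —)
    (3; 1)
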